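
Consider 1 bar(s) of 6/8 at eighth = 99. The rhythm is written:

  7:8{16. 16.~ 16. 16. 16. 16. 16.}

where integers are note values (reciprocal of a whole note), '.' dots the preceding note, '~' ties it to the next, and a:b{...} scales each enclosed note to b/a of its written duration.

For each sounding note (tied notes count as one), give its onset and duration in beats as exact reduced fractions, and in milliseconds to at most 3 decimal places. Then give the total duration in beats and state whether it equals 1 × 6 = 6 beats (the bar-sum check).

1) 0.0ms=0b +519.481ms=6/7b
2) 519.481ms=6/7b +1038.961ms=12/7b
3) 1558.442ms=18/7b +519.481ms=6/7b
4) 2077.922ms=24/7b +519.481ms=6/7b
5) 2597.403ms=30/7b +519.481ms=6/7b
6) 3116.883ms=36/7b +519.481ms=6/7b
Σ=6b of 6 (99bpm 6/8) — PASS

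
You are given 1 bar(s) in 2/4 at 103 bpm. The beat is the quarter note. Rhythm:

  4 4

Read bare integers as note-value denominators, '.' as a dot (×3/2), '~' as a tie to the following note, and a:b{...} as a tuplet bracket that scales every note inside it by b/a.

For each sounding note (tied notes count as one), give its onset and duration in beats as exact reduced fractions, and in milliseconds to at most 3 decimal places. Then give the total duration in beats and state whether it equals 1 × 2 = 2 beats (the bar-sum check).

1) 0.0ms=0b +582.524ms=1b
2) 582.524ms=1b +582.524ms=1b
Σ=2b of 2 (103bpm 2/4) — PASS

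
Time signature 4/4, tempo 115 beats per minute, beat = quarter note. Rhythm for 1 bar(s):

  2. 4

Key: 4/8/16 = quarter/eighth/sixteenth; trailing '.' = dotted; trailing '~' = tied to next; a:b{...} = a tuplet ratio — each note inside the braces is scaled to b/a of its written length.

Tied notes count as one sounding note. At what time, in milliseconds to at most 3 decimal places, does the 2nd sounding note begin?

note 2 onset = 3b = 1565.217ms

1. 0.0ms @ 0 + 1565.217ms (3)
2. 1565.217ms @ 3 + 521.739ms (1)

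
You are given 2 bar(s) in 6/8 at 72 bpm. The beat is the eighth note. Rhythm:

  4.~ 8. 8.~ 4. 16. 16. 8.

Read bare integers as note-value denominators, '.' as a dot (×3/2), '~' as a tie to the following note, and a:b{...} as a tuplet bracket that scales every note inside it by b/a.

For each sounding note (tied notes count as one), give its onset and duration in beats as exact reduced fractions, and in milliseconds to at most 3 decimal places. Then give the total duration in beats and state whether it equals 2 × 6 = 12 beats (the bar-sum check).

1) 0.0ms=0b +3750.0ms=9/2b
2) 3750.0ms=9/2b +3750.0ms=9/2b
3) 7500.0ms=9b +625.0ms=3/4b
4) 8125.0ms=39/4b +625.0ms=3/4b
5) 8750.0ms=21/2b +1250.0ms=3/2b
Σ=12b of 12 (72bpm 6/8) — PASS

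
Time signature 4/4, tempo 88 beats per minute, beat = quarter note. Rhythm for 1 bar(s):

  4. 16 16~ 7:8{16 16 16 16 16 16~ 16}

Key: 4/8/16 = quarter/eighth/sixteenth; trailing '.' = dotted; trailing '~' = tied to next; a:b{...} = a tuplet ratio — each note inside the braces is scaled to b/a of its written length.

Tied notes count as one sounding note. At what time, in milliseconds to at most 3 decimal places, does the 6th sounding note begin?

note 6 onset = 20/7b = 1948.052ms

1. 0.0ms @ 0 + 1022.727ms (3/2)
2. 1022.727ms @ 3/2 + 170.455ms (1/4)
3. 1193.182ms @ 7/4 + 365.26ms (15/28)
4. 1558.442ms @ 16/7 + 194.805ms (2/7)
5. 1753.247ms @ 18/7 + 194.805ms (2/7)
6. 1948.052ms @ 20/7 + 194.805ms (2/7)
7. 2142.857ms @ 22/7 + 194.805ms (2/7)
8. 2337.662ms @ 24/7 + 389.61ms (4/7)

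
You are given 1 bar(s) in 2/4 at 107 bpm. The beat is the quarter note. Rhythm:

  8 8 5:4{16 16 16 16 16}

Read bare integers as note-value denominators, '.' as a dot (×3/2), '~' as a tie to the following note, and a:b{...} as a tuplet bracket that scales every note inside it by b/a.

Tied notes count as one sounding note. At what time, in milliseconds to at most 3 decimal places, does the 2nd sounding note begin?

note 2 onset = 1/2b = 280.374ms

1. 0.0ms @ 0 + 280.374ms (1/2)
2. 280.374ms @ 1/2 + 280.374ms (1/2)
3. 560.748ms @ 1 + 112.15ms (1/5)
4. 672.897ms @ 6/5 + 112.15ms (1/5)
5. 785.047ms @ 7/5 + 112.15ms (1/5)
6. 897.196ms @ 8/5 + 112.15ms (1/5)
7. 1009.346ms @ 9/5 + 112.15ms (1/5)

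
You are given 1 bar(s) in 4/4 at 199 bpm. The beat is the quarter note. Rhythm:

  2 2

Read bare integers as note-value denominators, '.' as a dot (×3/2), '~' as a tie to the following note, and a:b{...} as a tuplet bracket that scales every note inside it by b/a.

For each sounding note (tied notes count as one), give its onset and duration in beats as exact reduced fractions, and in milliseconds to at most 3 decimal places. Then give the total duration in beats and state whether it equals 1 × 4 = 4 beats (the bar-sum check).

1) 0.0ms=0b +603.015ms=2b
2) 603.015ms=2b +603.015ms=2b
Σ=4b of 4 (199bpm 4/4) — PASS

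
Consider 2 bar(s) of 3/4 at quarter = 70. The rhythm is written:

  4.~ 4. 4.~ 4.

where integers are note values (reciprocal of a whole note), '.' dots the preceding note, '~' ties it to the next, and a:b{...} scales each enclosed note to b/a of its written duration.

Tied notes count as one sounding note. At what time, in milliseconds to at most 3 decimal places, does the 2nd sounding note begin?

1. 0.0ms @ 0 + 2571.429ms (3)
2. 2571.429ms @ 3 + 2571.429ms (3)

note 2 onset = 3b = 2571.429ms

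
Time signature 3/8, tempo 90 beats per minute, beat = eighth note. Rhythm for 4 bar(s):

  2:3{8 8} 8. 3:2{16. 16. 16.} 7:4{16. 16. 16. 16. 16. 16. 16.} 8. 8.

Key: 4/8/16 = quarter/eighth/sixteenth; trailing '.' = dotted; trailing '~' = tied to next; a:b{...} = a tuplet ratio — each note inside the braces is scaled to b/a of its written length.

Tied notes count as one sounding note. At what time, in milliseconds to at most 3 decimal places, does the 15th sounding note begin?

note 15 onset = 21/2b = 7000.0ms

1. 0.0ms @ 0 + 1000.0ms (3/2)
2. 1000.0ms @ 3/2 + 1000.0ms (3/2)
3. 2000.0ms @ 3 + 1000.0ms (3/2)
4. 3000.0ms @ 9/2 + 333.333ms (1/2)
5. 3333.333ms @ 5 + 333.333ms (1/2)
6. 3666.667ms @ 11/2 + 333.333ms (1/2)
7. 4000.0ms @ 6 + 285.714ms (3/7)
8. 4285.714ms @ 45/7 + 285.714ms (3/7)
9. 4571.429ms @ 48/7 + 285.714ms (3/7)
10. 4857.143ms @ 51/7 + 285.714ms (3/7)
11. 5142.857ms @ 54/7 + 285.714ms (3/7)
12. 5428.571ms @ 57/7 + 285.714ms (3/7)
13. 5714.286ms @ 60/7 + 285.714ms (3/7)
14. 6000.0ms @ 9 + 1000.0ms (3/2)
15. 7000.0ms @ 21/2 + 1000.0ms (3/2)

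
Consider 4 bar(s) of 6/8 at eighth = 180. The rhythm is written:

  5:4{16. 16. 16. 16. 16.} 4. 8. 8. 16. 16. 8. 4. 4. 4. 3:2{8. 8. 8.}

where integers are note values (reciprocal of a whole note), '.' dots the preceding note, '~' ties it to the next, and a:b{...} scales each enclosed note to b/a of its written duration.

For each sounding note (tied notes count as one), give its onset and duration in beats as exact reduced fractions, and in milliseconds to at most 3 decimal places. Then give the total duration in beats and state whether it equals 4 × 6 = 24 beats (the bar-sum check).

1) 0.0ms=0b +200.0ms=3/5b
2) 200.0ms=3/5b +200.0ms=3/5b
3) 400.0ms=6/5b +200.0ms=3/5b
4) 600.0ms=9/5b +200.0ms=3/5b
5) 800.0ms=12/5b +200.0ms=3/5b
6) 1000.0ms=3b +1000.0ms=3b
7) 2000.0ms=6b +500.0ms=3/2b
8) 2500.0ms=15/2b +500.0ms=3/2b
9) 3000.0ms=9b +250.0ms=3/4b
10) 3250.0ms=39/4b +250.0ms=3/4b
11) 3500.0ms=21/2b +500.0ms=3/2b
12) 4000.0ms=12b +1000.0ms=3b
13) 5000.0ms=15b +1000.0ms=3b
14) 6000.0ms=18b +1000.0ms=3b
15) 7000.0ms=21b +333.333ms=1b
16) 7333.333ms=22b +333.333ms=1b
17) 7666.667ms=23b +333.333ms=1b
Σ=24b of 24 (180bpm 6/8) — PASS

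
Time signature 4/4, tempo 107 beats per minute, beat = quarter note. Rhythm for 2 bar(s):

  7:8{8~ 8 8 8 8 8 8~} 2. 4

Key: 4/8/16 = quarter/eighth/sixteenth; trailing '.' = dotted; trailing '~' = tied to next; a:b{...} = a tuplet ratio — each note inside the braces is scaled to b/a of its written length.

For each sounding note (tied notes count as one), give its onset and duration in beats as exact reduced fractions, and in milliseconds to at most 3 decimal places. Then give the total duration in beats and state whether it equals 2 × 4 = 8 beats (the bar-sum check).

1) 0.0ms=0b +640.854ms=8/7b
2) 640.854ms=8/7b +320.427ms=4/7b
3) 961.282ms=12/7b +320.427ms=4/7b
4) 1281.709ms=16/7b +320.427ms=4/7b
5) 1602.136ms=20/7b +320.427ms=4/7b
6) 1922.563ms=24/7b +2002.67ms=25/7b
7) 3925.234ms=7b +560.748ms=1b
Σ=8b of 8 (107bpm 4/4) — PASS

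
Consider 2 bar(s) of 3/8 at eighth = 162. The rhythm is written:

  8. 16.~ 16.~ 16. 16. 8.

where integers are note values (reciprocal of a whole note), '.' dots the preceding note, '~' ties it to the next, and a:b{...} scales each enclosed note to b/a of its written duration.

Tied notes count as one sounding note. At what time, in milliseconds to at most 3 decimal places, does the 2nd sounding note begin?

1. 0.0ms @ 0 + 555.556ms (3/2)
2. 555.556ms @ 3/2 + 833.333ms (9/4)
3. 1388.889ms @ 15/4 + 277.778ms (3/4)
4. 1666.667ms @ 9/2 + 555.556ms (3/2)

note 2 onset = 3/2b = 555.556ms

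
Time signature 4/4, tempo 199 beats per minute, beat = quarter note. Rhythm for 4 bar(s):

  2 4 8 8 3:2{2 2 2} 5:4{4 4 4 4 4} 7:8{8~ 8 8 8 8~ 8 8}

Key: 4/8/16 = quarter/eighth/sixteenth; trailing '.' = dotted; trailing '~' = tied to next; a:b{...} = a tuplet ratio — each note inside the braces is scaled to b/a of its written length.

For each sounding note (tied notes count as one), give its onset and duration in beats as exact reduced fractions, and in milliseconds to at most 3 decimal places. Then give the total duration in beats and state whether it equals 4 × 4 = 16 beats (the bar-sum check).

1) 0.0ms=0b +603.015ms=2b
2) 603.015ms=2b +301.508ms=1b
3) 904.523ms=3b +150.754ms=1/2b
4) 1055.276ms=7/2b +150.754ms=1/2b
5) 1206.03ms=4b +402.01ms=4/3b
6) 1608.04ms=16/3b +402.01ms=4/3b
7) 2010.05ms=20/3b +402.01ms=4/3b
8) 2412.06ms=8b +241.206ms=4/5b
9) 2653.266ms=44/5b +241.206ms=4/5b
10) 2894.472ms=48/5b +241.206ms=4/5b
11) 3135.678ms=52/5b +241.206ms=4/5b
12) 3376.884ms=56/5b +241.206ms=4/5b
13) 3618.09ms=12b +344.58ms=8/7b
14) 3962.67ms=92/7b +172.29ms=4/7b
15) 4134.961ms=96/7b +172.29ms=4/7b
16) 4307.251ms=100/7b +344.58ms=8/7b
17) 4651.831ms=108/7b +172.29ms=4/7b
Σ=16b of 16 (199bpm 4/4) — PASS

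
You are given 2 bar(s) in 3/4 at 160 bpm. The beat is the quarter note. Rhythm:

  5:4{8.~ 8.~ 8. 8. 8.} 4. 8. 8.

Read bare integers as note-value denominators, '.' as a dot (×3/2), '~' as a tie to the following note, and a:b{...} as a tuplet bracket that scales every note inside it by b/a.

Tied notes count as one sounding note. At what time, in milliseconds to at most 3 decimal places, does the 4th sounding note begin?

note 4 onset = 3b = 1125.0ms

1. 0.0ms @ 0 + 675.0ms (9/5)
2. 675.0ms @ 9/5 + 225.0ms (3/5)
3. 900.0ms @ 12/5 + 225.0ms (3/5)
4. 1125.0ms @ 3 + 562.5ms (3/2)
5. 1687.5ms @ 9/2 + 281.25ms (3/4)
6. 1968.75ms @ 21/4 + 281.25ms (3/4)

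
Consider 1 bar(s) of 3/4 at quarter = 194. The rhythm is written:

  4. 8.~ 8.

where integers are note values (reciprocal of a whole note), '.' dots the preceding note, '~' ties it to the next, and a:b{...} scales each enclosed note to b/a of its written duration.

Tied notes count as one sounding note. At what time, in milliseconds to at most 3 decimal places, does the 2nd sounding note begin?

note 2 onset = 3/2b = 463.918ms

1. 0.0ms @ 0 + 463.918ms (3/2)
2. 463.918ms @ 3/2 + 463.918ms (3/2)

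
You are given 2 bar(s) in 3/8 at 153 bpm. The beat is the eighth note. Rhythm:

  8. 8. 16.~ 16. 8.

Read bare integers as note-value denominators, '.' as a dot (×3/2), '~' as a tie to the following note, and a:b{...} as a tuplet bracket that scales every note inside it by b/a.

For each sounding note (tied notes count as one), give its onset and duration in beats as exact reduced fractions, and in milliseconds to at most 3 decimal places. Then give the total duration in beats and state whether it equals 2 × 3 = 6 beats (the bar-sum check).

1) 0.0ms=0b +588.235ms=3/2b
2) 588.235ms=3/2b +588.235ms=3/2b
3) 1176.471ms=3b +588.235ms=3/2b
4) 1764.706ms=9/2b +588.235ms=3/2b
Σ=6b of 6 (153bpm 3/8) — PASS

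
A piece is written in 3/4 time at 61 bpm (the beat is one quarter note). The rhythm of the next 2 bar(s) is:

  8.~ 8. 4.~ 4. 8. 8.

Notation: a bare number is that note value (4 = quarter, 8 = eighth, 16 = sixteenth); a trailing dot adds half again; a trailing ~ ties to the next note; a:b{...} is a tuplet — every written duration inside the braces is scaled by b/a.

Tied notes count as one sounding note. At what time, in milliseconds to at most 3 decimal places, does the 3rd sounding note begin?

1. 0.0ms @ 0 + 1475.41ms (3/2)
2. 1475.41ms @ 3/2 + 2950.82ms (3)
3. 4426.23ms @ 9/2 + 737.705ms (3/4)
4. 5163.934ms @ 21/4 + 737.705ms (3/4)

note 3 onset = 9/2b = 4426.23ms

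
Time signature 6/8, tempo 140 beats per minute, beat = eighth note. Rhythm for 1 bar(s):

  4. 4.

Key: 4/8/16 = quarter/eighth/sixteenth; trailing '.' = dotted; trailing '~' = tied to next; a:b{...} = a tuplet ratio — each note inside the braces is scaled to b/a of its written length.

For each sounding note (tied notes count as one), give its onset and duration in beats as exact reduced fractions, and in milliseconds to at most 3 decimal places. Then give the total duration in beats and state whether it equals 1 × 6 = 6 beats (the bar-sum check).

1) 0.0ms=0b +1285.714ms=3b
2) 1285.714ms=3b +1285.714ms=3b
Σ=6b of 6 (140bpm 6/8) — PASS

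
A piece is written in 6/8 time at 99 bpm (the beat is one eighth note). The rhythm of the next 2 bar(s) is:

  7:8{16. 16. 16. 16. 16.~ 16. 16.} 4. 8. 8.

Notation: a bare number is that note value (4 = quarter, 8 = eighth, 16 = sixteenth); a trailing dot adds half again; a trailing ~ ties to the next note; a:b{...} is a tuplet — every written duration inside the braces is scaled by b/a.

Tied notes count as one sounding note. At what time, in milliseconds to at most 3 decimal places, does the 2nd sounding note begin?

note 2 onset = 6/7b = 519.481ms

1. 0.0ms @ 0 + 519.481ms (6/7)
2. 519.481ms @ 6/7 + 519.481ms (6/7)
3. 1038.961ms @ 12/7 + 519.481ms (6/7)
4. 1558.442ms @ 18/7 + 519.481ms (6/7)
5. 2077.922ms @ 24/7 + 1038.961ms (12/7)
6. 3116.883ms @ 36/7 + 519.481ms (6/7)
7. 3636.364ms @ 6 + 1818.182ms (3)
8. 5454.545ms @ 9 + 909.091ms (3/2)
9. 6363.636ms @ 21/2 + 909.091ms (3/2)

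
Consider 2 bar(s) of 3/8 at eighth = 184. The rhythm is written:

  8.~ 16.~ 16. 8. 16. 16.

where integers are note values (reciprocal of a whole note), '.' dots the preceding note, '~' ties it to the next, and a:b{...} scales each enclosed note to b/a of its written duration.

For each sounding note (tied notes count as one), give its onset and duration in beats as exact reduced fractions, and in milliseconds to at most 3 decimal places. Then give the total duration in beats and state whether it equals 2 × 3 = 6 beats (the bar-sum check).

1) 0.0ms=0b +978.261ms=3b
2) 978.261ms=3b +489.13ms=3/2b
3) 1467.391ms=9/2b +244.565ms=3/4b
4) 1711.957ms=21/4b +244.565ms=3/4b
Σ=6b of 6 (184bpm 3/8) — PASS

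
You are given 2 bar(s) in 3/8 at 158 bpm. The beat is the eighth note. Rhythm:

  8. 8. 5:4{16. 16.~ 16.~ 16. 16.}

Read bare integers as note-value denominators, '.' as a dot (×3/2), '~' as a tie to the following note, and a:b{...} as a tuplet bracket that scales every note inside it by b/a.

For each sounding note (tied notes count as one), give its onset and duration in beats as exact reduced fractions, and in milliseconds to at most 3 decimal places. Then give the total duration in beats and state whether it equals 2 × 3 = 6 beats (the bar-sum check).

1) 0.0ms=0b +569.62ms=3/2b
2) 569.62ms=3/2b +569.62ms=3/2b
3) 1139.241ms=3b +227.848ms=3/5b
4) 1367.089ms=18/5b +683.544ms=9/5b
5) 2050.633ms=27/5b +227.848ms=3/5b
Σ=6b of 6 (158bpm 3/8) — PASS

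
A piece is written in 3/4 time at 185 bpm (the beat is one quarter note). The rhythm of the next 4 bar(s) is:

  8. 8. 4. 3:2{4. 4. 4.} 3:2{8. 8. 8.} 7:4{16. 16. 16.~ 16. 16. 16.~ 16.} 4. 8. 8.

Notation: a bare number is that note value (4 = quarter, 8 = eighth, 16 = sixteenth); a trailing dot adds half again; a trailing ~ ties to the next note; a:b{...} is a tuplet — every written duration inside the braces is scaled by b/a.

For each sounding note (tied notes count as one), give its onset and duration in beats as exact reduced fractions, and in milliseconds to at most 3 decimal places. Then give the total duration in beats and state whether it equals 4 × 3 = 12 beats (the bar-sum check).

1) 0.0ms=0b +243.243ms=3/4b
2) 243.243ms=3/4b +243.243ms=3/4b
3) 486.486ms=3/2b +486.486ms=3/2b
4) 972.973ms=3b +324.324ms=1b
5) 1297.297ms=4b +324.324ms=1b
6) 1621.622ms=5b +324.324ms=1b
7) 1945.946ms=6b +162.162ms=1/2b
8) 2108.108ms=13/2b +162.162ms=1/2b
9) 2270.27ms=7b +162.162ms=1/2b
10) 2432.432ms=15/2b +69.498ms=3/14b
11) 2501.931ms=54/7b +69.498ms=3/14b
12) 2571.429ms=111/14b +138.996ms=3/7b
13) 2710.425ms=117/14b +69.498ms=3/14b
14) 2779.923ms=60/7b +138.996ms=3/7b
15) 2918.919ms=9b +486.486ms=3/2b
16) 3405.405ms=21/2b +243.243ms=3/4b
17) 3648.649ms=45/4b +243.243ms=3/4b
Σ=12b of 12 (185bpm 3/4) — PASS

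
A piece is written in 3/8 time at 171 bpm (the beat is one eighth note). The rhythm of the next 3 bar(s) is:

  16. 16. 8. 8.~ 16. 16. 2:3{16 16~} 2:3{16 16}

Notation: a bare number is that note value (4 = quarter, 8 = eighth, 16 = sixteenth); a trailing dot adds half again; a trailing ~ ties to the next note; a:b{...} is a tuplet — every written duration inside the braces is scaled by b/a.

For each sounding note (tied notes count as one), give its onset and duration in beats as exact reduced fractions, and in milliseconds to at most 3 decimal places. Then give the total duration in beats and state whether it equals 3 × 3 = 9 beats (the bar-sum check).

1) 0.0ms=0b +263.158ms=3/4b
2) 263.158ms=3/4b +263.158ms=3/4b
3) 526.316ms=3/2b +526.316ms=3/2b
4) 1052.632ms=3b +789.474ms=9/4b
5) 1842.105ms=21/4b +263.158ms=3/4b
6) 2105.263ms=6b +263.158ms=3/4b
7) 2368.421ms=27/4b +526.316ms=3/2b
8) 2894.737ms=33/4b +263.158ms=3/4b
Σ=9b of 9 (171bpm 3/8) — PASS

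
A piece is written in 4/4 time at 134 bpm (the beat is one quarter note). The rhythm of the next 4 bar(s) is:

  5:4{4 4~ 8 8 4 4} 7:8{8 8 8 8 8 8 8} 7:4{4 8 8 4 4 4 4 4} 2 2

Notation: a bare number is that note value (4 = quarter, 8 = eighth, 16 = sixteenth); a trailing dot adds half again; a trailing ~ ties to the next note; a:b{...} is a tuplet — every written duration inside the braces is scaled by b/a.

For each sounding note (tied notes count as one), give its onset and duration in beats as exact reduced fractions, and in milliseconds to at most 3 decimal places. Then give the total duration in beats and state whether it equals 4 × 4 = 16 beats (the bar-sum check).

1) 0.0ms=0b +358.209ms=4/5b
2) 358.209ms=4/5b +537.313ms=6/5b
3) 895.522ms=2b +179.104ms=2/5b
4) 1074.627ms=12/5b +358.209ms=4/5b
5) 1432.836ms=16/5b +358.209ms=4/5b
6) 1791.045ms=4b +255.864ms=4/7b
7) 2046.908ms=32/7b +255.864ms=4/7b
8) 2302.772ms=36/7b +255.864ms=4/7b
9) 2558.635ms=40/7b +255.864ms=4/7b
10) 2814.499ms=44/7b +255.864ms=4/7b
11) 3070.362ms=48/7b +255.864ms=4/7b
12) 3326.226ms=52/7b +255.864ms=4/7b
13) 3582.09ms=8b +255.864ms=4/7b
14) 3837.953ms=60/7b +127.932ms=2/7b
15) 3965.885ms=62/7b +127.932ms=2/7b
16) 4093.817ms=64/7b +255.864ms=4/7b
17) 4349.68ms=68/7b +255.864ms=4/7b
18) 4605.544ms=72/7b +255.864ms=4/7b
19) 4861.407ms=76/7b +255.864ms=4/7b
20) 5117.271ms=80/7b +255.864ms=4/7b
21) 5373.134ms=12b +895.522ms=2b
22) 6268.657ms=14b +895.522ms=2b
Σ=16b of 16 (134bpm 4/4) — PASS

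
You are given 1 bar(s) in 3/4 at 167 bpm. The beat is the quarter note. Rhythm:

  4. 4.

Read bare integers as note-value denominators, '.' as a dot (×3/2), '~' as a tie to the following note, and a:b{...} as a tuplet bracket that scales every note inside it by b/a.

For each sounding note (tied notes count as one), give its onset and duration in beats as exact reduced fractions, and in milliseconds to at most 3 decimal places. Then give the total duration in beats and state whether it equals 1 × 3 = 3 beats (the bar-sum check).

1) 0.0ms=0b +538.922ms=3/2b
2) 538.922ms=3/2b +538.922ms=3/2b
Σ=3b of 3 (167bpm 3/4) — PASS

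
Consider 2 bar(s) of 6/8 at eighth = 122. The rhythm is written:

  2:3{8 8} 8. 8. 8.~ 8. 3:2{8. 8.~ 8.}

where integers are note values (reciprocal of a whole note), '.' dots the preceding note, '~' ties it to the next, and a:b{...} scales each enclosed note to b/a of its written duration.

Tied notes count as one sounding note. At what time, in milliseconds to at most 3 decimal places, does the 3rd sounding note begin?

note 3 onset = 3b = 1475.41ms

1. 0.0ms @ 0 + 737.705ms (3/2)
2. 737.705ms @ 3/2 + 737.705ms (3/2)
3. 1475.41ms @ 3 + 737.705ms (3/2)
4. 2213.115ms @ 9/2 + 737.705ms (3/2)
5. 2950.82ms @ 6 + 1475.41ms (3)
6. 4426.23ms @ 9 + 491.803ms (1)
7. 4918.033ms @ 10 + 983.607ms (2)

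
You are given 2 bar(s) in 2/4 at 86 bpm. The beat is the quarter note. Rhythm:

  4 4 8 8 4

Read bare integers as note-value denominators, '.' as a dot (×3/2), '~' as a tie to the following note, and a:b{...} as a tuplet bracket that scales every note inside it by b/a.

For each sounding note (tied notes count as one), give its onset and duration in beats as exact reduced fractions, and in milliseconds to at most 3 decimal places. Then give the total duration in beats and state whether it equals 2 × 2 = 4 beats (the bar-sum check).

1) 0.0ms=0b +697.674ms=1b
2) 697.674ms=1b +697.674ms=1b
3) 1395.349ms=2b +348.837ms=1/2b
4) 1744.186ms=5/2b +348.837ms=1/2b
5) 2093.023ms=3b +697.674ms=1b
Σ=4b of 4 (86bpm 2/4) — PASS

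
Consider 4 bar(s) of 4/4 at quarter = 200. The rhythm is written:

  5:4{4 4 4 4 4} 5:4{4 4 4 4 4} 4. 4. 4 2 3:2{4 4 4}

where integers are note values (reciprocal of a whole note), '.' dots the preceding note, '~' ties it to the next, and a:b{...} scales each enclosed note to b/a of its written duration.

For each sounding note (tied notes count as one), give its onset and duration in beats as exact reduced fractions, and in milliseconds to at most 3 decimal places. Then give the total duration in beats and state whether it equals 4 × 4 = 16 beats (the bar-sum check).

1) 0.0ms=0b +240.0ms=4/5b
2) 240.0ms=4/5b +240.0ms=4/5b
3) 480.0ms=8/5b +240.0ms=4/5b
4) 720.0ms=12/5b +240.0ms=4/5b
5) 960.0ms=16/5b +240.0ms=4/5b
6) 1200.0ms=4b +240.0ms=4/5b
7) 1440.0ms=24/5b +240.0ms=4/5b
8) 1680.0ms=28/5b +240.0ms=4/5b
9) 1920.0ms=32/5b +240.0ms=4/5b
10) 2160.0ms=36/5b +240.0ms=4/5b
11) 2400.0ms=8b +450.0ms=3/2b
12) 2850.0ms=19/2b +450.0ms=3/2b
13) 3300.0ms=11b +300.0ms=1b
14) 3600.0ms=12b +600.0ms=2b
15) 4200.0ms=14b +200.0ms=2/3b
16) 4400.0ms=44/3b +200.0ms=2/3b
17) 4600.0ms=46/3b +200.0ms=2/3b
Σ=16b of 16 (200bpm 4/4) — PASS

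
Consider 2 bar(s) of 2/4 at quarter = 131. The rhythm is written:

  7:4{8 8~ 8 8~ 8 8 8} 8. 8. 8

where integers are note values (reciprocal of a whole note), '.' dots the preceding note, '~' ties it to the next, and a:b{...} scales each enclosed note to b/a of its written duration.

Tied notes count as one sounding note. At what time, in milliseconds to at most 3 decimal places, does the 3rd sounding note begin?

1. 0.0ms @ 0 + 130.862ms (2/7)
2. 130.862ms @ 2/7 + 261.723ms (4/7)
3. 392.585ms @ 6/7 + 261.723ms (4/7)
4. 654.308ms @ 10/7 + 130.862ms (2/7)
5. 785.169ms @ 12/7 + 130.862ms (2/7)
6. 916.031ms @ 2 + 343.511ms (3/4)
7. 1259.542ms @ 11/4 + 343.511ms (3/4)
8. 1603.053ms @ 7/2 + 229.008ms (1/2)

note 3 onset = 6/7b = 392.585ms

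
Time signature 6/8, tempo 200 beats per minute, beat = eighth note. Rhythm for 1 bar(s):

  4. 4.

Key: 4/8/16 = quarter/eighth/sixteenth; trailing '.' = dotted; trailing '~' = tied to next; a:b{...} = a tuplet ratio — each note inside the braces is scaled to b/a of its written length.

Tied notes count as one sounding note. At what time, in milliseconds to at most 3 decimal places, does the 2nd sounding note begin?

1. 0.0ms @ 0 + 900.0ms (3)
2. 900.0ms @ 3 + 900.0ms (3)

note 2 onset = 3b = 900.0ms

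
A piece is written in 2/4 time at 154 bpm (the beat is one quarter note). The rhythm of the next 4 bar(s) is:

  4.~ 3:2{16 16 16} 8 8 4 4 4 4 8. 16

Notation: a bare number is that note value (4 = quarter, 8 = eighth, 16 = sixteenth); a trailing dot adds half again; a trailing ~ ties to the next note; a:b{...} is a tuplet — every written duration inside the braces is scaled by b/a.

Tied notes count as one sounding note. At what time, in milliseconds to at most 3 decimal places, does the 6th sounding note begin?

note 6 onset = 3b = 1168.831ms

1. 0.0ms @ 0 + 649.351ms (5/3)
2. 649.351ms @ 5/3 + 64.935ms (1/6)
3. 714.286ms @ 11/6 + 64.935ms (1/6)
4. 779.221ms @ 2 + 194.805ms (1/2)
5. 974.026ms @ 5/2 + 194.805ms (1/2)
6. 1168.831ms @ 3 + 389.61ms (1)
7. 1558.442ms @ 4 + 389.61ms (1)
8. 1948.052ms @ 5 + 389.61ms (1)
9. 2337.662ms @ 6 + 389.61ms (1)
10. 2727.273ms @ 7 + 292.208ms (3/4)
11. 3019.481ms @ 31/4 + 97.403ms (1/4)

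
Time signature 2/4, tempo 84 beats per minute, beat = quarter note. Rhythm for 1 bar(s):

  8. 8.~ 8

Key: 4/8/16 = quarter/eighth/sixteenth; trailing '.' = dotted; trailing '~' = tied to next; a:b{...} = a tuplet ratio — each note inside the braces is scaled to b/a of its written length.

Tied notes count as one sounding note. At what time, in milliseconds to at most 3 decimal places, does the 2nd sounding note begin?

1. 0.0ms @ 0 + 535.714ms (3/4)
2. 535.714ms @ 3/4 + 892.857ms (5/4)

note 2 onset = 3/4b = 535.714ms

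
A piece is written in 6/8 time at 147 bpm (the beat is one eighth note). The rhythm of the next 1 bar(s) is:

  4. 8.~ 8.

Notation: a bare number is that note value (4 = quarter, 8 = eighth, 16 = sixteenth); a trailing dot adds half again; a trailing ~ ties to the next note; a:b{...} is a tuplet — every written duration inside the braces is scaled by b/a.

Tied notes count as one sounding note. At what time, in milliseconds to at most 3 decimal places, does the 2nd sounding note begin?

note 2 onset = 3b = 1224.49ms

1. 0.0ms @ 0 + 1224.49ms (3)
2. 1224.49ms @ 3 + 1224.49ms (3)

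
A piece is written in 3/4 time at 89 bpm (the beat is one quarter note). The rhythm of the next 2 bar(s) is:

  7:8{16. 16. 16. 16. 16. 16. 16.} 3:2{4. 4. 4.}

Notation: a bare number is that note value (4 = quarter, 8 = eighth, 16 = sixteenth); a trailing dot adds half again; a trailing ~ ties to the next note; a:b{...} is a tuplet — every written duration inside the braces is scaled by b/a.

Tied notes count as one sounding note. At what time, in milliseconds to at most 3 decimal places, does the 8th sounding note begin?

note 8 onset = 3b = 2022.472ms

1. 0.0ms @ 0 + 288.925ms (3/7)
2. 288.925ms @ 3/7 + 288.925ms (3/7)
3. 577.849ms @ 6/7 + 288.925ms (3/7)
4. 866.774ms @ 9/7 + 288.925ms (3/7)
5. 1155.698ms @ 12/7 + 288.925ms (3/7)
6. 1444.623ms @ 15/7 + 288.925ms (3/7)
7. 1733.547ms @ 18/7 + 288.925ms (3/7)
8. 2022.472ms @ 3 + 674.157ms (1)
9. 2696.629ms @ 4 + 674.157ms (1)
10. 3370.787ms @ 5 + 674.157ms (1)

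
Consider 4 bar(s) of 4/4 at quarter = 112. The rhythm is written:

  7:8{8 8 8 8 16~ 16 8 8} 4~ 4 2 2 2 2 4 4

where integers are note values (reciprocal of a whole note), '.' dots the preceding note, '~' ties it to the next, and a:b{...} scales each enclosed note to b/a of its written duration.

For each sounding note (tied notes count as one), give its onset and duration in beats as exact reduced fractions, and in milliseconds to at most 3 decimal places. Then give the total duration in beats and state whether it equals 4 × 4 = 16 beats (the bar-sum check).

1) 0.0ms=0b +306.122ms=4/7b
2) 306.122ms=4/7b +306.122ms=4/7b
3) 612.245ms=8/7b +306.122ms=4/7b
4) 918.367ms=12/7b +306.122ms=4/7b
5) 1224.49ms=16/7b +306.122ms=4/7b
6) 1530.612ms=20/7b +306.122ms=4/7b
7) 1836.735ms=24/7b +306.122ms=4/7b
8) 2142.857ms=4b +1071.429ms=2b
9) 3214.286ms=6b +1071.429ms=2b
10) 4285.714ms=8b +1071.429ms=2b
11) 5357.143ms=10b +1071.429ms=2b
12) 6428.571ms=12b +1071.429ms=2b
13) 7500.0ms=14b +535.714ms=1b
14) 8035.714ms=15b +535.714ms=1b
Σ=16b of 16 (112bpm 4/4) — PASS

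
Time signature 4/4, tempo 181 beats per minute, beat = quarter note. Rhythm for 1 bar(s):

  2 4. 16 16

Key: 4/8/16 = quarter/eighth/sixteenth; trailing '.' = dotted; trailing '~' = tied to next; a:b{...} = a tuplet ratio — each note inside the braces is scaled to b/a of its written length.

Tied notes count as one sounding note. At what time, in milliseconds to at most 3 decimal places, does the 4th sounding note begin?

1. 0.0ms @ 0 + 662.983ms (2)
2. 662.983ms @ 2 + 497.238ms (3/2)
3. 1160.221ms @ 7/2 + 82.873ms (1/4)
4. 1243.094ms @ 15/4 + 82.873ms (1/4)

note 4 onset = 15/4b = 1243.094ms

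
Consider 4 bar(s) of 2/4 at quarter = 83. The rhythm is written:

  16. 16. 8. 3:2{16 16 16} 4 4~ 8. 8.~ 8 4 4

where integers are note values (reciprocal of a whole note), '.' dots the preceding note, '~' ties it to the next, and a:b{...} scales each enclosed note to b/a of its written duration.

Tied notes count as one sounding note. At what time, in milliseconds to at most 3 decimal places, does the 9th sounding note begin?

note 9 onset = 19/4b = 3433.735ms

1. 0.0ms @ 0 + 271.084ms (3/8)
2. 271.084ms @ 3/8 + 271.084ms (3/8)
3. 542.169ms @ 3/4 + 542.169ms (3/4)
4. 1084.337ms @ 3/2 + 120.482ms (1/6)
5. 1204.819ms @ 5/3 + 120.482ms (1/6)
6. 1325.301ms @ 11/6 + 120.482ms (1/6)
7. 1445.783ms @ 2 + 722.892ms (1)
8. 2168.675ms @ 3 + 1265.06ms (7/4)
9. 3433.735ms @ 19/4 + 903.614ms (5/4)
10. 4337.349ms @ 6 + 722.892ms (1)
11. 5060.241ms @ 7 + 722.892ms (1)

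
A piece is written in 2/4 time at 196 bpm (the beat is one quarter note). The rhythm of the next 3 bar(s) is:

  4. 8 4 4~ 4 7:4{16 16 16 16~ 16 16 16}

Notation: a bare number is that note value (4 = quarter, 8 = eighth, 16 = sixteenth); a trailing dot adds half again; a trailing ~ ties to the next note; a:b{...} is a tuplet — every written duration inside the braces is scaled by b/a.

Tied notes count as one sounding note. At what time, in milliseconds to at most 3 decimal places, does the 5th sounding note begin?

note 5 onset = 5b = 1530.612ms

1. 0.0ms @ 0 + 459.184ms (3/2)
2. 459.184ms @ 3/2 + 153.061ms (1/2)
3. 612.245ms @ 2 + 306.122ms (1)
4. 918.367ms @ 3 + 612.245ms (2)
5. 1530.612ms @ 5 + 43.732ms (1/7)
6. 1574.344ms @ 36/7 + 43.732ms (1/7)
7. 1618.076ms @ 37/7 + 43.732ms (1/7)
8. 1661.808ms @ 38/7 + 87.464ms (2/7)
9. 1749.271ms @ 40/7 + 43.732ms (1/7)
10. 1793.003ms @ 41/7 + 43.732ms (1/7)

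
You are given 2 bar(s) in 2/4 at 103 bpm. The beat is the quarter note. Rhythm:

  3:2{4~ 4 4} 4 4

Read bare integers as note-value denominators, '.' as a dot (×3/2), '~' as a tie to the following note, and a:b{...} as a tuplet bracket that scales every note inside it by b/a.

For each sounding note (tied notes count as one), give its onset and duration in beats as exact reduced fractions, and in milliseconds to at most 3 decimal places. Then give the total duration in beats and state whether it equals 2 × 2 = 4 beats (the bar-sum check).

1) 0.0ms=0b +776.699ms=4/3b
2) 776.699ms=4/3b +388.35ms=2/3b
3) 1165.049ms=2b +582.524ms=1b
4) 1747.573ms=3b +582.524ms=1b
Σ=4b of 4 (103bpm 2/4) — PASS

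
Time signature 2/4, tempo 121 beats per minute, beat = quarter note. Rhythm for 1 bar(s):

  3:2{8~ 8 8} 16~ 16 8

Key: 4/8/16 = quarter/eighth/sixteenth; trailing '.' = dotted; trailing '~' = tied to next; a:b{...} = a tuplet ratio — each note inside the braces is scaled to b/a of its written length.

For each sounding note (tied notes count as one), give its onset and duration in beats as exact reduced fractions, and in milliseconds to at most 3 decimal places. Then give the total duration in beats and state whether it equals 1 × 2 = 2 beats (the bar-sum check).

1) 0.0ms=0b +330.579ms=2/3b
2) 330.579ms=2/3b +165.289ms=1/3b
3) 495.868ms=1b +247.934ms=1/2b
4) 743.802ms=3/2b +247.934ms=1/2b
Σ=2b of 2 (121bpm 2/4) — PASS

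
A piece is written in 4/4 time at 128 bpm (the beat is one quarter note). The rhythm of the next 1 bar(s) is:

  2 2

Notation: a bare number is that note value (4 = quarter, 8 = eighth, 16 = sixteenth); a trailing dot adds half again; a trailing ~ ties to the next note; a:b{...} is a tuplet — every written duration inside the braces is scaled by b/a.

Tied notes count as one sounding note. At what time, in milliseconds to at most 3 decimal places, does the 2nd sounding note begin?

note 2 onset = 2b = 937.5ms

1. 0.0ms @ 0 + 937.5ms (2)
2. 937.5ms @ 2 + 937.5ms (2)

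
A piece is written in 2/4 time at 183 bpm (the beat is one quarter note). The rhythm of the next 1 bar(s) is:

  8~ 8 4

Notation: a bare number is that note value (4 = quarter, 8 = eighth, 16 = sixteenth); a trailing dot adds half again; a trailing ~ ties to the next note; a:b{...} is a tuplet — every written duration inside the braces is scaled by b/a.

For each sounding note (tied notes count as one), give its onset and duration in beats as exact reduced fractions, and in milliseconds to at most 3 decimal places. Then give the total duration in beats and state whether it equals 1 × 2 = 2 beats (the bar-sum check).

1) 0.0ms=0b +327.869ms=1b
2) 327.869ms=1b +327.869ms=1b
Σ=2b of 2 (183bpm 2/4) — PASS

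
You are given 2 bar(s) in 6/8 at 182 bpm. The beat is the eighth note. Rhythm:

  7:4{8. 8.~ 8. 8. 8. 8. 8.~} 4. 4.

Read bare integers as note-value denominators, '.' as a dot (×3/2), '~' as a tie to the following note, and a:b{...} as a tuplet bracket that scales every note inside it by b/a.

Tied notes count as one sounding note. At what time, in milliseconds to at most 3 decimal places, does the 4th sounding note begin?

note 4 onset = 24/7b = 1130.298ms

1. 0.0ms @ 0 + 282.575ms (6/7)
2. 282.575ms @ 6/7 + 565.149ms (12/7)
3. 847.724ms @ 18/7 + 282.575ms (6/7)
4. 1130.298ms @ 24/7 + 282.575ms (6/7)
5. 1412.873ms @ 30/7 + 282.575ms (6/7)
6. 1695.447ms @ 36/7 + 1271.586ms (27/7)
7. 2967.033ms @ 9 + 989.011ms (3)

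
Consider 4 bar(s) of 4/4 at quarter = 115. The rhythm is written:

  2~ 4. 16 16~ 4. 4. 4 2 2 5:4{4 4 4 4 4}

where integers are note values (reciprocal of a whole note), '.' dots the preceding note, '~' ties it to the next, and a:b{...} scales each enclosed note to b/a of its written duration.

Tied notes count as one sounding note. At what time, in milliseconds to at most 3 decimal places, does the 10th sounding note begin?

note 10 onset = 68/5b = 7095.652ms

1. 0.0ms @ 0 + 1826.087ms (7/2)
2. 1826.087ms @ 7/2 + 130.435ms (1/4)
3. 1956.522ms @ 15/4 + 913.043ms (7/4)
4. 2869.565ms @ 11/2 + 782.609ms (3/2)
5. 3652.174ms @ 7 + 521.739ms (1)
6. 4173.913ms @ 8 + 1043.478ms (2)
7. 5217.391ms @ 10 + 1043.478ms (2)
8. 6260.87ms @ 12 + 417.391ms (4/5)
9. 6678.261ms @ 64/5 + 417.391ms (4/5)
10. 7095.652ms @ 68/5 + 417.391ms (4/5)
11. 7513.043ms @ 72/5 + 417.391ms (4/5)
12. 7930.435ms @ 76/5 + 417.391ms (4/5)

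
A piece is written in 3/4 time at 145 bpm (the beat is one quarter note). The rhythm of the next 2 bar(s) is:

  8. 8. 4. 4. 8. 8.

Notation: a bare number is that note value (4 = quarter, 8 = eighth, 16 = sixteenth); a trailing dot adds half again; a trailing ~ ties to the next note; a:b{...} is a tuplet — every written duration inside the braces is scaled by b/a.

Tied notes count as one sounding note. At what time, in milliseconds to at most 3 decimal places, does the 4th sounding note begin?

note 4 onset = 3b = 1241.379ms

1. 0.0ms @ 0 + 310.345ms (3/4)
2. 310.345ms @ 3/4 + 310.345ms (3/4)
3. 620.69ms @ 3/2 + 620.69ms (3/2)
4. 1241.379ms @ 3 + 620.69ms (3/2)
5. 1862.069ms @ 9/2 + 310.345ms (3/4)
6. 2172.414ms @ 21/4 + 310.345ms (3/4)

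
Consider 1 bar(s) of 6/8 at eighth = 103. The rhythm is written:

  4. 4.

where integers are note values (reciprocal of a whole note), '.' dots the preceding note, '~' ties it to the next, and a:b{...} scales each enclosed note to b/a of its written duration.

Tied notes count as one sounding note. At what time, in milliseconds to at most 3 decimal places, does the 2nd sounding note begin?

1. 0.0ms @ 0 + 1747.573ms (3)
2. 1747.573ms @ 3 + 1747.573ms (3)

note 2 onset = 3b = 1747.573ms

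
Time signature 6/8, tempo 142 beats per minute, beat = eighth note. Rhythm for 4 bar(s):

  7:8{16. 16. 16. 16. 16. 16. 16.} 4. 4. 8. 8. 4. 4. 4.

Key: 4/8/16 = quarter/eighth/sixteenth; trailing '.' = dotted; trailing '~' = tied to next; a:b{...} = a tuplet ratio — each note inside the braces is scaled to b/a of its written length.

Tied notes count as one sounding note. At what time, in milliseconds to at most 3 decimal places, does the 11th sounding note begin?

1. 0.0ms @ 0 + 362.173ms (6/7)
2. 362.173ms @ 6/7 + 362.173ms (6/7)
3. 724.346ms @ 12/7 + 362.173ms (6/7)
4. 1086.519ms @ 18/7 + 362.173ms (6/7)
5. 1448.692ms @ 24/7 + 362.173ms (6/7)
6. 1810.865ms @ 30/7 + 362.173ms (6/7)
7. 2173.038ms @ 36/7 + 362.173ms (6/7)
8. 2535.211ms @ 6 + 1267.606ms (3)
9. 3802.817ms @ 9 + 1267.606ms (3)
10. 5070.423ms @ 12 + 633.803ms (3/2)
11. 5704.225ms @ 27/2 + 633.803ms (3/2)
12. 6338.028ms @ 15 + 1267.606ms (3)
13. 7605.634ms @ 18 + 1267.606ms (3)
14. 8873.239ms @ 21 + 1267.606ms (3)

note 11 onset = 27/2b = 5704.225ms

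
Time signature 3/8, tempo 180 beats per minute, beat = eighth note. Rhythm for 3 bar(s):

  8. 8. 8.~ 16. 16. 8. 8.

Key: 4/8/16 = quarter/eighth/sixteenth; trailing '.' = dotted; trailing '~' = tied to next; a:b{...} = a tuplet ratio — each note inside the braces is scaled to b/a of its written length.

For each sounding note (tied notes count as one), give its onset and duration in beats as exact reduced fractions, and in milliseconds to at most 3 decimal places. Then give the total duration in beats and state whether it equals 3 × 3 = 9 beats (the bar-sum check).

1) 0.0ms=0b +500.0ms=3/2b
2) 500.0ms=3/2b +500.0ms=3/2b
3) 1000.0ms=3b +750.0ms=9/4b
4) 1750.0ms=21/4b +250.0ms=3/4b
5) 2000.0ms=6b +500.0ms=3/2b
6) 2500.0ms=15/2b +500.0ms=3/2b
Σ=9b of 9 (180bpm 3/8) — PASS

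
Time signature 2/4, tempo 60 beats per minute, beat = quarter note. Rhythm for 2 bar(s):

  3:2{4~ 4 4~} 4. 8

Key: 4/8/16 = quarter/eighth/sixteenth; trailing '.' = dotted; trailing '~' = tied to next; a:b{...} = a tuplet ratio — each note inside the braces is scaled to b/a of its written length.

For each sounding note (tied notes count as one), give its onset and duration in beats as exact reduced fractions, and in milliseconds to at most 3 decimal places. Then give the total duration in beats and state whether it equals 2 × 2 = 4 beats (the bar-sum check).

1) 0.0ms=0b +1333.333ms=4/3b
2) 1333.333ms=4/3b +2166.667ms=13/6b
3) 3500.0ms=7/2b +500.0ms=1/2b
Σ=4b of 4 (60bpm 2/4) — PASS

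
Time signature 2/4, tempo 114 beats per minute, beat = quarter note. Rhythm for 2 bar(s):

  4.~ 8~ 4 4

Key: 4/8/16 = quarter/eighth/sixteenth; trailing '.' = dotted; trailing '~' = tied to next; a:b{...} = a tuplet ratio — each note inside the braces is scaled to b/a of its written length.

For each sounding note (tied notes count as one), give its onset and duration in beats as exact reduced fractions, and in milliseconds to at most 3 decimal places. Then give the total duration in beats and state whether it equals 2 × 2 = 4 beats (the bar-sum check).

1) 0.0ms=0b +1578.947ms=3b
2) 1578.947ms=3b +526.316ms=1b
Σ=4b of 4 (114bpm 2/4) — PASS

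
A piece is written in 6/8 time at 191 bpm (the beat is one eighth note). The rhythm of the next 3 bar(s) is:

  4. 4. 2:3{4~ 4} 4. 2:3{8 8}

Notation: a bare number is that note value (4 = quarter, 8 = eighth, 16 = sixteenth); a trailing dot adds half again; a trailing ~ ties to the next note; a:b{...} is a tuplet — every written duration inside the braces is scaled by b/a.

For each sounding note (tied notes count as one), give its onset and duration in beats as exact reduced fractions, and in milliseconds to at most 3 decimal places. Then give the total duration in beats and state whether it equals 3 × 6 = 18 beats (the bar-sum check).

1) 0.0ms=0b +942.408ms=3b
2) 942.408ms=3b +942.408ms=3b
3) 1884.817ms=6b +1884.817ms=6b
4) 3769.634ms=12b +942.408ms=3b
5) 4712.042ms=15b +471.204ms=3/2b
6) 5183.246ms=33/2b +471.204ms=3/2b
Σ=18b of 18 (191bpm 6/8) — PASS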